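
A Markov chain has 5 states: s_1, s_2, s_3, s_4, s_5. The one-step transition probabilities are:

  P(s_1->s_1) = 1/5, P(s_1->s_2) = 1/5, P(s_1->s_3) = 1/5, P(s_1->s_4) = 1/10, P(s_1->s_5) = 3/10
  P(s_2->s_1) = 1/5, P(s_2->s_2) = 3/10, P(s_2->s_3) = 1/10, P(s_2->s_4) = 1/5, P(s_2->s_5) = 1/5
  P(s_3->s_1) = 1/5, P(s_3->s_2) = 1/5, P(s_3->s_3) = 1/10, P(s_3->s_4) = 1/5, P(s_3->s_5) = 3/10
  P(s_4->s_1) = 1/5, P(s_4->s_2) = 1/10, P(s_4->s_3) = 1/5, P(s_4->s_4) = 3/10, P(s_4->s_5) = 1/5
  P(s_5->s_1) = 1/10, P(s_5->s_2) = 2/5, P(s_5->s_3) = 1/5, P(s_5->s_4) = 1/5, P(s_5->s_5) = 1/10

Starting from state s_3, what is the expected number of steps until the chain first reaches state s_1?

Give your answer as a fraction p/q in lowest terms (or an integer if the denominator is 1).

Answer: 900/161

Derivation:
Let h_i = expected steps to first reach s_1 from state i.
Boundary: h_s_1 = 0.
First-step equations for the other states:
  h_s_2 = 1 + 1/5*h_s_1 + 3/10*h_s_2 + 1/10*h_s_3 + 1/5*h_s_4 + 1/5*h_s_5
  h_s_3 = 1 + 1/5*h_s_1 + 1/5*h_s_2 + 1/10*h_s_3 + 1/5*h_s_4 + 3/10*h_s_5
  h_s_4 = 1 + 1/5*h_s_1 + 1/10*h_s_2 + 1/5*h_s_3 + 3/10*h_s_4 + 1/5*h_s_5
  h_s_5 = 1 + 1/10*h_s_1 + 2/5*h_s_2 + 1/5*h_s_3 + 1/5*h_s_4 + 1/10*h_s_5

Substituting h_s_1 = 0 and rearranging gives the linear system (I - Q) h = 1:
  [7/10, -1/10, -1/5, -1/5] . (h_s_2, h_s_3, h_s_4, h_s_5) = 1
  [-1/5, 9/10, -1/5, -3/10] . (h_s_2, h_s_3, h_s_4, h_s_5) = 1
  [-1/10, -1/5, 7/10, -1/5] . (h_s_2, h_s_3, h_s_4, h_s_5) = 1
  [-2/5, -1/5, -1/5, 9/10] . (h_s_2, h_s_3, h_s_4, h_s_5) = 1

Solving yields:
  h_s_2 = 9810/1771
  h_s_3 = 900/161
  h_s_4 = 9820/1771
  h_s_5 = 1530/253

Starting state is s_3, so the expected hitting time is h_s_3 = 900/161.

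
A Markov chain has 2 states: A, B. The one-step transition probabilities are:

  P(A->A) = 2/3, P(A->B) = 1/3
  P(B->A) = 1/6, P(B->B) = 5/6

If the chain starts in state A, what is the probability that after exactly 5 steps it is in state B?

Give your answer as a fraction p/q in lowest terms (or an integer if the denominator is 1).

Computing P^5 by repeated multiplication:
P^1 =
  A: [2/3, 1/3]
  B: [1/6, 5/6]
P^2 =
  A: [1/2, 1/2]
  B: [1/4, 3/4]
P^3 =
  A: [5/12, 7/12]
  B: [7/24, 17/24]
P^4 =
  A: [3/8, 5/8]
  B: [5/16, 11/16]
P^5 =
  A: [17/48, 31/48]
  B: [31/96, 65/96]

(P^5)[A -> B] = 31/48

Answer: 31/48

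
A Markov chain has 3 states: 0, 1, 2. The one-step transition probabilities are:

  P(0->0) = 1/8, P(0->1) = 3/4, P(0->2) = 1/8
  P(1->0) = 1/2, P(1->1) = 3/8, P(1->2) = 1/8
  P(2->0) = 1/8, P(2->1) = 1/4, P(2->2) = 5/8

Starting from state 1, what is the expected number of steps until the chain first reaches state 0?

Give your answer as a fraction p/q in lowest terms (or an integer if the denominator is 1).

Answer: 32/13

Derivation:
Let h_i = expected steps to first reach 0 from state i.
Boundary: h_0 = 0.
First-step equations for the other states:
  h_1 = 1 + 1/2*h_0 + 3/8*h_1 + 1/8*h_2
  h_2 = 1 + 1/8*h_0 + 1/4*h_1 + 5/8*h_2

Substituting h_0 = 0 and rearranging gives the linear system (I - Q) h = 1:
  [5/8, -1/8] . (h_1, h_2) = 1
  [-1/4, 3/8] . (h_1, h_2) = 1

Solving yields:
  h_1 = 32/13
  h_2 = 56/13

Starting state is 1, so the expected hitting time is h_1 = 32/13.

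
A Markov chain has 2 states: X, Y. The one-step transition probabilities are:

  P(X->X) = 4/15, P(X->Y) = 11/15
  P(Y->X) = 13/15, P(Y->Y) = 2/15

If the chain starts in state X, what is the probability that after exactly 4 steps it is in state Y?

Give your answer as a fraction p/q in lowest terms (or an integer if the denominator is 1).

Computing P^4 by repeated multiplication:
P^1 =
  X: [4/15, 11/15]
  Y: [13/15, 2/15]
P^2 =
  X: [53/75, 22/75]
  Y: [26/75, 49/75]
P^3 =
  X: [166/375, 209/375]
  Y: [247/375, 128/375]
P^4 =
  X: [1127/1875, 748/1875]
  Y: [884/1875, 991/1875]

(P^4)[X -> Y] = 748/1875

Answer: 748/1875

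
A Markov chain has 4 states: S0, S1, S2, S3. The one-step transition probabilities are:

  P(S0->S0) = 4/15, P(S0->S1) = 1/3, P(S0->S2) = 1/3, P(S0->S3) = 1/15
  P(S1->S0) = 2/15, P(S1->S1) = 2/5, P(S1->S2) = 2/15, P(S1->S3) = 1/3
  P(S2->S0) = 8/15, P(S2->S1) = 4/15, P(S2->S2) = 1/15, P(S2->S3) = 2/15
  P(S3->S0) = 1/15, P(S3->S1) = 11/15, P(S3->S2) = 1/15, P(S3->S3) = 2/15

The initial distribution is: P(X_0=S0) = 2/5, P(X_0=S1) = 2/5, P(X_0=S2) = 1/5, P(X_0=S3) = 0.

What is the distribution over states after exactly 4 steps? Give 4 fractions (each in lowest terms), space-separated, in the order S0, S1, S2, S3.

Answer: 10726/50625 4046/9375 38677/253125 17192/84375

Derivation:
Propagating the distribution step by step (d_{t+1} = d_t * P):
d_0 = (S0=2/5, S1=2/5, S2=1/5, S3=0)
  d_1[S0] = 2/5*4/15 + 2/5*2/15 + 1/5*8/15 + 0*1/15 = 4/15
  d_1[S1] = 2/5*1/3 + 2/5*2/5 + 1/5*4/15 + 0*11/15 = 26/75
  d_1[S2] = 2/5*1/3 + 2/5*2/15 + 1/5*1/15 + 0*1/15 = 1/5
  d_1[S3] = 2/5*1/15 + 2/5*1/3 + 1/5*2/15 + 0*2/15 = 14/75
d_1 = (S0=4/15, S1=26/75, S2=1/5, S3=14/75)
  d_2[S0] = 4/15*4/15 + 26/75*2/15 + 1/5*8/15 + 14/75*1/15 = 266/1125
  d_2[S1] = 4/15*1/3 + 26/75*2/5 + 1/5*4/15 + 14/75*11/15 = 94/225
  d_2[S2] = 4/15*1/3 + 26/75*2/15 + 1/5*1/15 + 14/75*1/15 = 181/1125
  d_2[S3] = 4/15*1/15 + 26/75*1/3 + 1/5*2/15 + 14/75*2/15 = 208/1125
d_2 = (S0=266/1125, S1=94/225, S2=181/1125, S3=208/1125)
  d_3[S0] = 266/1125*4/15 + 94/225*2/15 + 181/1125*8/15 + 208/1125*1/15 = 244/1125
  d_3[S1] = 266/1125*1/3 + 94/225*2/5 + 181/1125*4/15 + 208/1125*11/15 = 7162/16875
  d_3[S2] = 266/1125*1/3 + 94/225*2/15 + 181/1125*1/15 + 208/1125*1/15 = 2659/16875
  d_3[S3] = 266/1125*1/15 + 94/225*1/3 + 181/1125*2/15 + 208/1125*2/15 = 3394/16875
d_3 = (S0=244/1125, S1=7162/16875, S2=2659/16875, S3=3394/16875)
  d_4[S0] = 244/1125*4/15 + 7162/16875*2/15 + 2659/16875*8/15 + 3394/16875*1/15 = 10726/50625
  d_4[S1] = 244/1125*1/3 + 7162/16875*2/5 + 2659/16875*4/15 + 3394/16875*11/15 = 4046/9375
  d_4[S2] = 244/1125*1/3 + 7162/16875*2/15 + 2659/16875*1/15 + 3394/16875*1/15 = 38677/253125
  d_4[S3] = 244/1125*1/15 + 7162/16875*1/3 + 2659/16875*2/15 + 3394/16875*2/15 = 17192/84375
d_4 = (S0=10726/50625, S1=4046/9375, S2=38677/253125, S3=17192/84375)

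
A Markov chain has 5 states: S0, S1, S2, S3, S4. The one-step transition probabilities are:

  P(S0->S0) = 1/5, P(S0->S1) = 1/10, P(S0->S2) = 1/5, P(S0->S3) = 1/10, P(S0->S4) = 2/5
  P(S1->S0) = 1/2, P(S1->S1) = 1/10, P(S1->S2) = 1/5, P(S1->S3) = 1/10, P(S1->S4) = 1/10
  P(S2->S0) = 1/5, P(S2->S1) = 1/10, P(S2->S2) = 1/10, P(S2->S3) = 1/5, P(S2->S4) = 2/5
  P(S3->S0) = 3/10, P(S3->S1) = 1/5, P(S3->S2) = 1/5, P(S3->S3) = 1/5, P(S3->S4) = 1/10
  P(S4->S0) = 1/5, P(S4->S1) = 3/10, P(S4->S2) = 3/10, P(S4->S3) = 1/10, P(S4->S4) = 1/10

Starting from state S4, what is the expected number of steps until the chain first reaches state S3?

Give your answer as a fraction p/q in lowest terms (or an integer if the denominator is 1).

Answer: 2972/361

Derivation:
Let h_i = expected steps to first reach S3 from state i.
Boundary: h_S3 = 0.
First-step equations for the other states:
  h_S0 = 1 + 1/5*h_S0 + 1/10*h_S1 + 1/5*h_S2 + 1/10*h_S3 + 2/5*h_S4
  h_S1 = 1 + 1/2*h_S0 + 1/10*h_S1 + 1/5*h_S2 + 1/10*h_S3 + 1/10*h_S4
  h_S2 = 1 + 1/5*h_S0 + 1/10*h_S1 + 1/10*h_S2 + 1/5*h_S3 + 2/5*h_S4
  h_S4 = 1 + 1/5*h_S0 + 3/10*h_S1 + 3/10*h_S2 + 1/10*h_S3 + 1/10*h_S4

Substituting h_S3 = 0 and rearranging gives the linear system (I - Q) h = 1:
  [4/5, -1/10, -1/5, -2/5] . (h_S0, h_S1, h_S2, h_S4) = 1
  [-1/2, 9/10, -1/5, -1/10] . (h_S0, h_S1, h_S2, h_S4) = 1
  [-1/5, -1/10, 9/10, -2/5] . (h_S0, h_S1, h_S2, h_S4) = 1
  [-1/5, -3/10, -3/10, 9/10] . (h_S0, h_S1, h_S2, h_S4) = 1

Solving yields:
  h_S0 = 2992/361
  h_S1 = 2998/361
  h_S2 = 2720/361
  h_S4 = 2972/361

Starting state is S4, so the expected hitting time is h_S4 = 2972/361.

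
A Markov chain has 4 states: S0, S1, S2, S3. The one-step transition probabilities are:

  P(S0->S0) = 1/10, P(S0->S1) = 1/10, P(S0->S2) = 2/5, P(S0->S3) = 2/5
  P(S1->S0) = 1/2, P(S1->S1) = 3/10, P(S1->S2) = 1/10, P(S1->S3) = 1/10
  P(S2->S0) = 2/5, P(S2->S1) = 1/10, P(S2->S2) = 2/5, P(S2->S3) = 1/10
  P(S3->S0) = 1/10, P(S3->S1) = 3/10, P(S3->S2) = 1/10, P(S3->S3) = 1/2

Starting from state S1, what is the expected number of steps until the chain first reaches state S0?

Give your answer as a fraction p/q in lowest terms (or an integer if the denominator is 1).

Answer: 105/44

Derivation:
Let h_i = expected steps to first reach S0 from state i.
Boundary: h_S0 = 0.
First-step equations for the other states:
  h_S1 = 1 + 1/2*h_S0 + 3/10*h_S1 + 1/10*h_S2 + 1/10*h_S3
  h_S2 = 1 + 2/5*h_S0 + 1/10*h_S1 + 2/5*h_S2 + 1/10*h_S3
  h_S3 = 1 + 1/10*h_S0 + 3/10*h_S1 + 1/10*h_S2 + 1/2*h_S3

Substituting h_S0 = 0 and rearranging gives the linear system (I - Q) h = 1:
  [7/10, -1/10, -1/10] . (h_S1, h_S2, h_S3) = 1
  [-1/10, 3/5, -1/10] . (h_S1, h_S2, h_S3) = 1
  [-3/10, -1/10, 1/2] . (h_S1, h_S2, h_S3) = 1

Solving yields:
  h_S1 = 105/44
  h_S2 = 30/11
  h_S3 = 175/44

Starting state is S1, so the expected hitting time is h_S1 = 105/44.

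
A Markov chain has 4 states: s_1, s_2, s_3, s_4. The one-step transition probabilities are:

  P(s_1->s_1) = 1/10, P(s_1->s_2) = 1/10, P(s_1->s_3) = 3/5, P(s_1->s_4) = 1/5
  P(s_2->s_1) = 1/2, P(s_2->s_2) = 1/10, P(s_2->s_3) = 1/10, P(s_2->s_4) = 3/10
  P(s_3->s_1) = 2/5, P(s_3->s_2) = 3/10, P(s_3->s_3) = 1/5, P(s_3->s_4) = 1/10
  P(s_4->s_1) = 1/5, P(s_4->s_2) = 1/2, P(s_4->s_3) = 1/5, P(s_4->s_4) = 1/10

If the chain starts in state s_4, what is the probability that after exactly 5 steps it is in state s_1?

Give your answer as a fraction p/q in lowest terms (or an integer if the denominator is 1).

Computing P^5 by repeated multiplication:
P^1 =
  s_1: [1/10, 1/10, 3/5, 1/5]
  s_2: [1/2, 1/10, 1/10, 3/10]
  s_3: [2/5, 3/10, 1/5, 1/10]
  s_4: [1/5, 1/2, 1/5, 1/10]
P^2 =
  s_1: [17/50, 3/10, 23/100, 13/100]
  s_2: [1/5, 6/25, 39/100, 17/100]
  s_3: [29/100, 9/50, 33/100, 1/5]
  s_4: [37/100, 9/50, 23/100, 11/50]
P^3 =
  s_1: [151/500, 99/500, 153/500, 97/500]
  s_2: [33/100, 123/500, 32/125, 21/125]
  s_3: [291/1000, 123/500, 149/500, 33/200]
  s_4: [263/1000, 117/500, 33/100, 173/1000]
P^4 =
  s_1: [363/1250, 597/2500, 301/1000, 849/5000]
  s_2: [73/250, 273/1250, 1537/5000, 911/5000]
  s_3: [3043/10000, 141/625, 1459/5000, 1783/10000]
  s_4: [3099/10000, 147/625, 1409/5000, 1731/10000]
P^5 =
  s_1: [757/2500, 5703/25000, 7307/25000, 221/1250]
  s_2: [1489/5000, 5859/25000, 3687/12500, 2161/12500]
  s_3: [29561/100000, 2871/12500, 7479/25000, 3511/20000]
  s_4: [29593/100000, 141/625, 7511/25000, 17803/100000]

(P^5)[s_4 -> s_1] = 29593/100000

Answer: 29593/100000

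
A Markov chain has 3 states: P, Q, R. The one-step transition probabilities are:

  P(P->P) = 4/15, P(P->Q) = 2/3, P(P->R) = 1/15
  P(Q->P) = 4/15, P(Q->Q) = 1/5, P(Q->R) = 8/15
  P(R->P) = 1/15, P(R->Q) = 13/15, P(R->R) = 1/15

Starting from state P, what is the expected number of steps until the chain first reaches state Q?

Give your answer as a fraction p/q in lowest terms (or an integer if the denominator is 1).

Answer: 25/17

Derivation:
Let h_i = expected steps to first reach Q from state i.
Boundary: h_Q = 0.
First-step equations for the other states:
  h_P = 1 + 4/15*h_P + 2/3*h_Q + 1/15*h_R
  h_R = 1 + 1/15*h_P + 13/15*h_Q + 1/15*h_R

Substituting h_Q = 0 and rearranging gives the linear system (I - Q) h = 1:
  [11/15, -1/15] . (h_P, h_R) = 1
  [-1/15, 14/15] . (h_P, h_R) = 1

Solving yields:
  h_P = 25/17
  h_R = 20/17

Starting state is P, so the expected hitting time is h_P = 25/17.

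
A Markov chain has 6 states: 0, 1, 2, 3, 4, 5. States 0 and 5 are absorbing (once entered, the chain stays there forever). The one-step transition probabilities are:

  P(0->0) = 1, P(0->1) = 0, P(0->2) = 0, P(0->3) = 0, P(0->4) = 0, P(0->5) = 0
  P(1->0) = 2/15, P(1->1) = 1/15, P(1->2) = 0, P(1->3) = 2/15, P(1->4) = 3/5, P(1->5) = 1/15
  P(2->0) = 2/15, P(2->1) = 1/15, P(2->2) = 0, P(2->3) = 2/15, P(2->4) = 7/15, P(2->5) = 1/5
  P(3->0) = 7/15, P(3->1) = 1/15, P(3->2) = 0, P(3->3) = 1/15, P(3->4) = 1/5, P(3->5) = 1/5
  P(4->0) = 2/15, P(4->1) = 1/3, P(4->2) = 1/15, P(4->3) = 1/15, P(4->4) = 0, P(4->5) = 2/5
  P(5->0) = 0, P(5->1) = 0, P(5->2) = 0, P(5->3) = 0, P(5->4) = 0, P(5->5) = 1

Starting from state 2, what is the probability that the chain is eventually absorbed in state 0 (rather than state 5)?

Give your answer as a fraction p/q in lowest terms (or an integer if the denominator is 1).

Let a_i = P(absorbed in 0 | start in state i).
Boundary conditions: a_0 = 1, a_5 = 0.
For each transient state i, a_i = sum_j P(i->j) * a_j:
  a_1 = 2/15*a_0 + 1/15*a_1 + 0*a_2 + 2/15*a_3 + 3/5*a_4 + 1/15*a_5
  a_2 = 2/15*a_0 + 1/15*a_1 + 0*a_2 + 2/15*a_3 + 7/15*a_4 + 1/5*a_5
  a_3 = 7/15*a_0 + 1/15*a_1 + 0*a_2 + 1/15*a_3 + 1/5*a_4 + 1/5*a_5
  a_4 = 2/15*a_0 + 1/3*a_1 + 1/15*a_2 + 1/15*a_3 + 0*a_4 + 2/5*a_5

Substituting a_0 = 1 and a_5 = 0, rearrange to (I - Q) a = r where r[i] = P(i -> 0):
  [14/15, 0, -2/15, -3/5] . (a_1, a_2, a_3, a_4) = 2/15
  [-1/15, 1, -2/15, -7/15] . (a_1, a_2, a_3, a_4) = 2/15
  [-1/15, 0, 14/15, -1/5] . (a_1, a_2, a_3, a_4) = 7/15
  [-1/3, -1/15, -1/15, 1] . (a_1, a_2, a_3, a_4) = 2/15

Solving yields:
  a_1 = 14349/31393
  a_2 = 12869/31393
  a_3 = 19100/31393
  a_4 = 11100/31393

Starting state is 2, so the absorption probability is a_2 = 12869/31393.

Answer: 12869/31393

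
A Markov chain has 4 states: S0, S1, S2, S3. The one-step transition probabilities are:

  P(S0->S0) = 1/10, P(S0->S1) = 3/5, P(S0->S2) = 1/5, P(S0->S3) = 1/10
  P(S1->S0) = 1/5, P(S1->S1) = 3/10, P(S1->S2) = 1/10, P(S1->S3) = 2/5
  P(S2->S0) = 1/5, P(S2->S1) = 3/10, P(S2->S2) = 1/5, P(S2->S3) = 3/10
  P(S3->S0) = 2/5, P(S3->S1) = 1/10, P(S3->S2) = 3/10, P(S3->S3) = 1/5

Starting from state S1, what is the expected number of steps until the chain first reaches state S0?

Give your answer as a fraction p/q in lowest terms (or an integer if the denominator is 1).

Answer: 110/29

Derivation:
Let h_i = expected steps to first reach S0 from state i.
Boundary: h_S0 = 0.
First-step equations for the other states:
  h_S1 = 1 + 1/5*h_S0 + 3/10*h_S1 + 1/10*h_S2 + 2/5*h_S3
  h_S2 = 1 + 1/5*h_S0 + 3/10*h_S1 + 1/5*h_S2 + 3/10*h_S3
  h_S3 = 1 + 2/5*h_S0 + 1/10*h_S1 + 3/10*h_S2 + 1/5*h_S3

Substituting h_S0 = 0 and rearranging gives the linear system (I - Q) h = 1:
  [7/10, -1/10, -2/5] . (h_S1, h_S2, h_S3) = 1
  [-3/10, 4/5, -3/10] . (h_S1, h_S2, h_S3) = 1
  [-1/10, -3/10, 4/5] . (h_S1, h_S2, h_S3) = 1

Solving yields:
  h_S1 = 110/29
  h_S2 = 112/29
  h_S3 = 92/29

Starting state is S1, so the expected hitting time is h_S1 = 110/29.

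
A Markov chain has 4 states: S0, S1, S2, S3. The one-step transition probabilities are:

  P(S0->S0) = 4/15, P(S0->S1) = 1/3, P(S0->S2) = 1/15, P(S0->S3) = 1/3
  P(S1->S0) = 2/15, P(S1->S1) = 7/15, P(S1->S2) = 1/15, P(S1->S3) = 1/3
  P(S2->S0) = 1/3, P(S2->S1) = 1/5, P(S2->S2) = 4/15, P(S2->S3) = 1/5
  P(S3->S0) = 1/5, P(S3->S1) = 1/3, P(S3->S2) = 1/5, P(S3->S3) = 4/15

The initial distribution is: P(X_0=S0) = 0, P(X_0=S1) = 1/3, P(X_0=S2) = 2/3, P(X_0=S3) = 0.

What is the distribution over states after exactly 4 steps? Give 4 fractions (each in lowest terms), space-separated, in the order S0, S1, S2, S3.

Propagating the distribution step by step (d_{t+1} = d_t * P):
d_0 = (S0=0, S1=1/3, S2=2/3, S3=0)
  d_1[S0] = 0*4/15 + 1/3*2/15 + 2/3*1/3 + 0*1/5 = 4/15
  d_1[S1] = 0*1/3 + 1/3*7/15 + 2/3*1/5 + 0*1/3 = 13/45
  d_1[S2] = 0*1/15 + 1/3*1/15 + 2/3*4/15 + 0*1/5 = 1/5
  d_1[S3] = 0*1/3 + 1/3*1/3 + 2/3*1/5 + 0*4/15 = 11/45
d_1 = (S0=4/15, S1=13/45, S2=1/5, S3=11/45)
  d_2[S0] = 4/15*4/15 + 13/45*2/15 + 1/5*1/3 + 11/45*1/5 = 152/675
  d_2[S1] = 4/15*1/3 + 13/45*7/15 + 1/5*1/5 + 11/45*1/3 = 233/675
  d_2[S2] = 4/15*1/15 + 13/45*1/15 + 1/5*4/15 + 11/45*1/5 = 94/675
  d_2[S3] = 4/15*1/3 + 13/45*1/3 + 1/5*1/5 + 11/45*4/15 = 196/675
d_2 = (S0=152/675, S1=233/675, S2=94/675, S3=196/675)
  d_3[S0] = 152/675*4/15 + 233/675*2/15 + 94/675*1/3 + 196/675*1/5 = 2132/10125
  d_3[S1] = 152/675*1/3 + 233/675*7/15 + 94/675*1/5 + 196/675*1/3 = 3653/10125
  d_3[S2] = 152/675*1/15 + 233/675*1/15 + 94/675*4/15 + 196/675*1/5 = 1349/10125
  d_3[S3] = 152/675*1/3 + 233/675*1/3 + 94/675*1/5 + 196/675*4/15 = 997/3375
d_3 = (S0=2132/10125, S1=3653/10125, S2=1349/10125, S3=997/3375)
  d_4[S0] = 2132/10125*4/15 + 3653/10125*2/15 + 1349/10125*1/3 + 997/3375*1/5 = 31552/151875
  d_4[S1] = 2132/10125*1/3 + 3653/10125*7/15 + 1349/10125*1/5 + 997/3375*1/3 = 6137/16875
  d_4[S2] = 2132/10125*1/15 + 3653/10125*1/15 + 1349/10125*4/15 + 997/3375*1/5 = 6718/50625
  d_4[S3] = 2132/10125*1/3 + 3653/10125*1/3 + 1349/10125*1/5 + 997/3375*4/15 = 44936/151875
d_4 = (S0=31552/151875, S1=6137/16875, S2=6718/50625, S3=44936/151875)

Answer: 31552/151875 6137/16875 6718/50625 44936/151875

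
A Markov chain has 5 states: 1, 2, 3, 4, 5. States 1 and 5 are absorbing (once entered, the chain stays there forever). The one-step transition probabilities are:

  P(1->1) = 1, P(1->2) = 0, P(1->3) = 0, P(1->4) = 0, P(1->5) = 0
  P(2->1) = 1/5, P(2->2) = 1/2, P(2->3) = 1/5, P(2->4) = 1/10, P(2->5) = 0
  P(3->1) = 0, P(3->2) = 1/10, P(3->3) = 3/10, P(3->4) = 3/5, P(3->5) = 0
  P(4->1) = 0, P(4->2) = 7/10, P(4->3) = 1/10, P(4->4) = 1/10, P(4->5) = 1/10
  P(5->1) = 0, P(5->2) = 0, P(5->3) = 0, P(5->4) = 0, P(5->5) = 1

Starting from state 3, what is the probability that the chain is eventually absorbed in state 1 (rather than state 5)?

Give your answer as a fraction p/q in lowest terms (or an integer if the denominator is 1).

Answer: 102/133

Derivation:
Let a_i = P(absorbed in 1 | start in state i).
Boundary conditions: a_1 = 1, a_5 = 0.
For each transient state i, a_i = sum_j P(i->j) * a_j:
  a_2 = 1/5*a_1 + 1/2*a_2 + 1/5*a_3 + 1/10*a_4 + 0*a_5
  a_3 = 0*a_1 + 1/10*a_2 + 3/10*a_3 + 3/5*a_4 + 0*a_5
  a_4 = 0*a_1 + 7/10*a_2 + 1/10*a_3 + 1/10*a_4 + 1/10*a_5

Substituting a_1 = 1 and a_5 = 0, rearrange to (I - Q) a = r where r[i] = P(i -> 1):
  [1/2, -1/5, -1/10] . (a_2, a_3, a_4) = 1/5
  [-1/10, 7/10, -3/5] . (a_2, a_3, a_4) = 0
  [-7/10, -1/10, 9/10] . (a_2, a_3, a_4) = 0

Solving yields:
  a_2 = 6/7
  a_3 = 102/133
  a_4 = 100/133

Starting state is 3, so the absorption probability is a_3 = 102/133.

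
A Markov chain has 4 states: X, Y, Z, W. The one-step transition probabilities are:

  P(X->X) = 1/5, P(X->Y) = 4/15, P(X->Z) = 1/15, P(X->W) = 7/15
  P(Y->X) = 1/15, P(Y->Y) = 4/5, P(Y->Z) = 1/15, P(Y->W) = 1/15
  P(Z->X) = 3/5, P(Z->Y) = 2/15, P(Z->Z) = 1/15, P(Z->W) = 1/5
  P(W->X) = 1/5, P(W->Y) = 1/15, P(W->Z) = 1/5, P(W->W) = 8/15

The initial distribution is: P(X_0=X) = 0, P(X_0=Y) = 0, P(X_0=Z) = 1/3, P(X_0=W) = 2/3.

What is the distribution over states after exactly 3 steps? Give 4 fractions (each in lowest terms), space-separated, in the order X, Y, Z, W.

Propagating the distribution step by step (d_{t+1} = d_t * P):
d_0 = (X=0, Y=0, Z=1/3, W=2/3)
  d_1[X] = 0*1/5 + 0*1/15 + 1/3*3/5 + 2/3*1/5 = 1/3
  d_1[Y] = 0*4/15 + 0*4/5 + 1/3*2/15 + 2/3*1/15 = 4/45
  d_1[Z] = 0*1/15 + 0*1/15 + 1/3*1/15 + 2/3*1/5 = 7/45
  d_1[W] = 0*7/15 + 0*1/15 + 1/3*1/5 + 2/3*8/15 = 19/45
d_1 = (X=1/3, Y=4/45, Z=7/45, W=19/45)
  d_2[X] = 1/3*1/5 + 4/45*1/15 + 7/45*3/5 + 19/45*1/5 = 169/675
  d_2[Y] = 1/3*4/15 + 4/45*4/5 + 7/45*2/15 + 19/45*1/15 = 47/225
  d_2[Z] = 1/3*1/15 + 4/45*1/15 + 7/45*1/15 + 19/45*1/5 = 83/675
  d_2[W] = 1/3*7/15 + 4/45*1/15 + 7/45*1/5 + 19/45*8/15 = 94/225
d_2 = (X=169/675, Y=47/225, Z=83/675, W=94/225)
  d_3[X] = 169/675*1/5 + 47/225*1/15 + 83/675*3/5 + 94/225*1/5 = 83/375
  d_3[Y] = 169/675*4/15 + 47/225*4/5 + 83/675*2/15 + 94/225*1/15 = 2816/10125
  d_3[Z] = 169/675*1/15 + 47/225*1/15 + 83/675*1/15 + 94/225*1/5 = 413/3375
  d_3[W] = 169/675*7/15 + 47/225*1/15 + 83/675*1/5 + 94/225*8/15 = 3829/10125
d_3 = (X=83/375, Y=2816/10125, Z=413/3375, W=3829/10125)

Answer: 83/375 2816/10125 413/3375 3829/10125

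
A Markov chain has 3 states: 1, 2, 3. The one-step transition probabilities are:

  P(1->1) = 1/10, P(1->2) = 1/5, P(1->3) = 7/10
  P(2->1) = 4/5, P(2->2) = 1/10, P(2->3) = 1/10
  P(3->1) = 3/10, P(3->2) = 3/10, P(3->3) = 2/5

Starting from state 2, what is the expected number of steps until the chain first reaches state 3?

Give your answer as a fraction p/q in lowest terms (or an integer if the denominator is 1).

Let h_i = expected steps to first reach 3 from state i.
Boundary: h_3 = 0.
First-step equations for the other states:
  h_1 = 1 + 1/10*h_1 + 1/5*h_2 + 7/10*h_3
  h_2 = 1 + 4/5*h_1 + 1/10*h_2 + 1/10*h_3

Substituting h_3 = 0 and rearranging gives the linear system (I - Q) h = 1:
  [9/10, -1/5] . (h_1, h_2) = 1
  [-4/5, 9/10] . (h_1, h_2) = 1

Solving yields:
  h_1 = 22/13
  h_2 = 34/13

Starting state is 2, so the expected hitting time is h_2 = 34/13.

Answer: 34/13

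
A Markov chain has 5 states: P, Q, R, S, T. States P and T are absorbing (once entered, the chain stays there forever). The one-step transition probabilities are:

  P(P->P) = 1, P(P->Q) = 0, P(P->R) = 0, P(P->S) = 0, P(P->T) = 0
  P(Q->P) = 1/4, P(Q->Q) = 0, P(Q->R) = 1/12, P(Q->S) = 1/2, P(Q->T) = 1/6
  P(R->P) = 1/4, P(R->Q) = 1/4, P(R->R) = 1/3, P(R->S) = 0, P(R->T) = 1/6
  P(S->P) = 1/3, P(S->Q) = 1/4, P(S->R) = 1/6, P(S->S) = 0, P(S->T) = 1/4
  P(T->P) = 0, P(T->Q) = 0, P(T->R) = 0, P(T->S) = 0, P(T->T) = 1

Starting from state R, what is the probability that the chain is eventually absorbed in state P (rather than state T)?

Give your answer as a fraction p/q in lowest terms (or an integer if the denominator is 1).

Let a_i = P(absorbed in P | start in state i).
Boundary conditions: a_P = 1, a_T = 0.
For each transient state i, a_i = sum_j P(i->j) * a_j:
  a_Q = 1/4*a_P + 0*a_Q + 1/12*a_R + 1/2*a_S + 1/6*a_T
  a_R = 1/4*a_P + 1/4*a_Q + 1/3*a_R + 0*a_S + 1/6*a_T
  a_S = 1/3*a_P + 1/4*a_Q + 1/6*a_R + 0*a_S + 1/4*a_T

Substituting a_P = 1 and a_T = 0, rearrange to (I - Q) a = r where r[i] = P(i -> P):
  [1, -1/12, -1/2] . (a_Q, a_R, a_S) = 1/4
  [-1/4, 2/3, 0] . (a_Q, a_R, a_S) = 1/4
  [-1/4, -1/6, 1] . (a_Q, a_R, a_S) = 1/3

Solving yields:
  a_Q = 23/39
  a_R = 31/52
  a_S = 181/312

Starting state is R, so the absorption probability is a_R = 31/52.

Answer: 31/52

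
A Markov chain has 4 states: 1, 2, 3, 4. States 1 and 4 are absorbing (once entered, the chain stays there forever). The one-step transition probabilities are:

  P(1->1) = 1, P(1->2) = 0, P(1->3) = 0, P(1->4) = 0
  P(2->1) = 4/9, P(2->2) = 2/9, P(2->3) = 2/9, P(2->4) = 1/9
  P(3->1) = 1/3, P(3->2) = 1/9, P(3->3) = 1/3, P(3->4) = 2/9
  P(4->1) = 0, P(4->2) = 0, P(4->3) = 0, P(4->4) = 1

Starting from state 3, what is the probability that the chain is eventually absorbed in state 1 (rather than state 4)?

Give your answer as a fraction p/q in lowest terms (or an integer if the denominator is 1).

Answer: 5/8

Derivation:
Let a_i = P(absorbed in 1 | start in state i).
Boundary conditions: a_1 = 1, a_4 = 0.
For each transient state i, a_i = sum_j P(i->j) * a_j:
  a_2 = 4/9*a_1 + 2/9*a_2 + 2/9*a_3 + 1/9*a_4
  a_3 = 1/3*a_1 + 1/9*a_2 + 1/3*a_3 + 2/9*a_4

Substituting a_1 = 1 and a_4 = 0, rearrange to (I - Q) a = r where r[i] = P(i -> 1):
  [7/9, -2/9] . (a_2, a_3) = 4/9
  [-1/9, 2/3] . (a_2, a_3) = 1/3

Solving yields:
  a_2 = 3/4
  a_3 = 5/8

Starting state is 3, so the absorption probability is a_3 = 5/8.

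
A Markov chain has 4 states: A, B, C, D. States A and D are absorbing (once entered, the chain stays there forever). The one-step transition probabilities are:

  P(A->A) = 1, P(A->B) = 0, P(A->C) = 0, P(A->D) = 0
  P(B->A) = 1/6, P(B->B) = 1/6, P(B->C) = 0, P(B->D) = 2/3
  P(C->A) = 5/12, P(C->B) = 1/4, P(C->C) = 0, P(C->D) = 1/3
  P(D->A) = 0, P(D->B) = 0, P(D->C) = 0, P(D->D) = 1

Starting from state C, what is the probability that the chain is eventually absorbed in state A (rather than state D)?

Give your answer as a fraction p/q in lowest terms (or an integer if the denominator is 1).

Let a_i = P(absorbed in A | start in state i).
Boundary conditions: a_A = 1, a_D = 0.
For each transient state i, a_i = sum_j P(i->j) * a_j:
  a_B = 1/6*a_A + 1/6*a_B + 0*a_C + 2/3*a_D
  a_C = 5/12*a_A + 1/4*a_B + 0*a_C + 1/3*a_D

Substituting a_A = 1 and a_D = 0, rearrange to (I - Q) a = r where r[i] = P(i -> A):
  [5/6, 0] . (a_B, a_C) = 1/6
  [-1/4, 1] . (a_B, a_C) = 5/12

Solving yields:
  a_B = 1/5
  a_C = 7/15

Starting state is C, so the absorption probability is a_C = 7/15.

Answer: 7/15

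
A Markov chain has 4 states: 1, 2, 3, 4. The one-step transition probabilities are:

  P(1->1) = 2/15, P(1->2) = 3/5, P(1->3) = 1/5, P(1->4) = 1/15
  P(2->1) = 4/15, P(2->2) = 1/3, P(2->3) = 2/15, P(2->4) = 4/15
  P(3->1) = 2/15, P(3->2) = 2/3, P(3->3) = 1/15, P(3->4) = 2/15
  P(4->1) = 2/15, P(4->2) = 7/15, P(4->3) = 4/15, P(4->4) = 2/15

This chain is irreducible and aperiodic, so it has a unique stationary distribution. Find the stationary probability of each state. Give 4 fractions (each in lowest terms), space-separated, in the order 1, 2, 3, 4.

Answer: 150/769 356/769 123/769 140/769

Derivation:
The stationary distribution satisfies pi = pi * P, i.e.:
  pi_1 = 2/15*pi_1 + 4/15*pi_2 + 2/15*pi_3 + 2/15*pi_4
  pi_2 = 3/5*pi_1 + 1/3*pi_2 + 2/3*pi_3 + 7/15*pi_4
  pi_3 = 1/5*pi_1 + 2/15*pi_2 + 1/15*pi_3 + 4/15*pi_4
  pi_4 = 1/15*pi_1 + 4/15*pi_2 + 2/15*pi_3 + 2/15*pi_4
with normalization: pi_1 + pi_2 + pi_3 + pi_4 = 1.

Using the first 3 balance equations plus normalization, the linear system A*pi = b is:
  [-13/15, 4/15, 2/15, 2/15] . pi = 0
  [3/5, -2/3, 2/3, 7/15] . pi = 0
  [1/5, 2/15, -14/15, 4/15] . pi = 0
  [1, 1, 1, 1] . pi = 1

Solving yields:
  pi_1 = 150/769
  pi_2 = 356/769
  pi_3 = 123/769
  pi_4 = 140/769

Verification (pi * P):
  150/769*2/15 + 356/769*4/15 + 123/769*2/15 + 140/769*2/15 = 150/769 = pi_1  (ok)
  150/769*3/5 + 356/769*1/3 + 123/769*2/3 + 140/769*7/15 = 356/769 = pi_2  (ok)
  150/769*1/5 + 356/769*2/15 + 123/769*1/15 + 140/769*4/15 = 123/769 = pi_3  (ok)
  150/769*1/15 + 356/769*4/15 + 123/769*2/15 + 140/769*2/15 = 140/769 = pi_4  (ok)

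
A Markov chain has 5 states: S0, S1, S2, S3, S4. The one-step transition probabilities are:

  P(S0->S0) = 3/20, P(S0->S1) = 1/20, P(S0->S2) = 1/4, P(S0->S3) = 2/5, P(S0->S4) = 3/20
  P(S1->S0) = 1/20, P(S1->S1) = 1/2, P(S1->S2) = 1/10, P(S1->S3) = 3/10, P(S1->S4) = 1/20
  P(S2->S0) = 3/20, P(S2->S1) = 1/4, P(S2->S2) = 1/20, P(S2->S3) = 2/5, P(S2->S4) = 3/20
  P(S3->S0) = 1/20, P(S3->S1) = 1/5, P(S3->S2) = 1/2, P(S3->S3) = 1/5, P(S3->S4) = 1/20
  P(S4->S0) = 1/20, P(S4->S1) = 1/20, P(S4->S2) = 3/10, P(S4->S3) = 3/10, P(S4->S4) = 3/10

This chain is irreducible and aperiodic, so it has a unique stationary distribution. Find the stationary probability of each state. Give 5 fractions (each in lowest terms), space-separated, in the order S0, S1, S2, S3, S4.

Answer: 945/11444 749/2861 2783/11444 865/2861 315/2861

Derivation:
The stationary distribution satisfies pi = pi * P, i.e.:
  pi_S0 = 3/20*pi_S0 + 1/20*pi_S1 + 3/20*pi_S2 + 1/20*pi_S3 + 1/20*pi_S4
  pi_S1 = 1/20*pi_S0 + 1/2*pi_S1 + 1/4*pi_S2 + 1/5*pi_S3 + 1/20*pi_S4
  pi_S2 = 1/4*pi_S0 + 1/10*pi_S1 + 1/20*pi_S2 + 1/2*pi_S3 + 3/10*pi_S4
  pi_S3 = 2/5*pi_S0 + 3/10*pi_S1 + 2/5*pi_S2 + 1/5*pi_S3 + 3/10*pi_S4
  pi_S4 = 3/20*pi_S0 + 1/20*pi_S1 + 3/20*pi_S2 + 1/20*pi_S3 + 3/10*pi_S4
with normalization: pi_S0 + pi_S1 + pi_S2 + pi_S3 + pi_S4 = 1.

Using the first 4 balance equations plus normalization, the linear system A*pi = b is:
  [-17/20, 1/20, 3/20, 1/20, 1/20] . pi = 0
  [1/20, -1/2, 1/4, 1/5, 1/20] . pi = 0
  [1/4, 1/10, -19/20, 1/2, 3/10] . pi = 0
  [2/5, 3/10, 2/5, -4/5, 3/10] . pi = 0
  [1, 1, 1, 1, 1] . pi = 1

Solving yields:
  pi_S0 = 945/11444
  pi_S1 = 749/2861
  pi_S2 = 2783/11444
  pi_S3 = 865/2861
  pi_S4 = 315/2861

Verification (pi * P):
  945/11444*3/20 + 749/2861*1/20 + 2783/11444*3/20 + 865/2861*1/20 + 315/2861*1/20 = 945/11444 = pi_S0  (ok)
  945/11444*1/20 + 749/2861*1/2 + 2783/11444*1/4 + 865/2861*1/5 + 315/2861*1/20 = 749/2861 = pi_S1  (ok)
  945/11444*1/4 + 749/2861*1/10 + 2783/11444*1/20 + 865/2861*1/2 + 315/2861*3/10 = 2783/11444 = pi_S2  (ok)
  945/11444*2/5 + 749/2861*3/10 + 2783/11444*2/5 + 865/2861*1/5 + 315/2861*3/10 = 865/2861 = pi_S3  (ok)
  945/11444*3/20 + 749/2861*1/20 + 2783/11444*3/20 + 865/2861*1/20 + 315/2861*3/10 = 315/2861 = pi_S4  (ok)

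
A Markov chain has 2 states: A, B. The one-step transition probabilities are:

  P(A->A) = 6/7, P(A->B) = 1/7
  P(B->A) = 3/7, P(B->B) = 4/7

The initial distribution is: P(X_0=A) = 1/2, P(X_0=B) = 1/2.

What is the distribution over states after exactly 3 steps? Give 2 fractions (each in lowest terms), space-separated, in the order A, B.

Answer: 501/686 185/686

Derivation:
Propagating the distribution step by step (d_{t+1} = d_t * P):
d_0 = (A=1/2, B=1/2)
  d_1[A] = 1/2*6/7 + 1/2*3/7 = 9/14
  d_1[B] = 1/2*1/7 + 1/2*4/7 = 5/14
d_1 = (A=9/14, B=5/14)
  d_2[A] = 9/14*6/7 + 5/14*3/7 = 69/98
  d_2[B] = 9/14*1/7 + 5/14*4/7 = 29/98
d_2 = (A=69/98, B=29/98)
  d_3[A] = 69/98*6/7 + 29/98*3/7 = 501/686
  d_3[B] = 69/98*1/7 + 29/98*4/7 = 185/686
d_3 = (A=501/686, B=185/686)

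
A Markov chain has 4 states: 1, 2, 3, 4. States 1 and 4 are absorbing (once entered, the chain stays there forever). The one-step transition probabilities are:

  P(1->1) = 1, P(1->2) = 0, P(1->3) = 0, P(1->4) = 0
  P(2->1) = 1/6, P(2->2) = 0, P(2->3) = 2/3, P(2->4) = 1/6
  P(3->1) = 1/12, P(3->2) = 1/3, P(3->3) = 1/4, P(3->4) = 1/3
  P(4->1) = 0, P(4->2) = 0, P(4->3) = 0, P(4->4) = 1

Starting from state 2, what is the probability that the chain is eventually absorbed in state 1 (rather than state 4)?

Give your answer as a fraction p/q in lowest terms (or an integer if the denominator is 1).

Let a_i = P(absorbed in 1 | start in state i).
Boundary conditions: a_1 = 1, a_4 = 0.
For each transient state i, a_i = sum_j P(i->j) * a_j:
  a_2 = 1/6*a_1 + 0*a_2 + 2/3*a_3 + 1/6*a_4
  a_3 = 1/12*a_1 + 1/3*a_2 + 1/4*a_3 + 1/3*a_4

Substituting a_1 = 1 and a_4 = 0, rearrange to (I - Q) a = r where r[i] = P(i -> 1):
  [1, -2/3] . (a_2, a_3) = 1/6
  [-1/3, 3/4] . (a_2, a_3) = 1/12

Solving yields:
  a_2 = 13/38
  a_3 = 5/19

Starting state is 2, so the absorption probability is a_2 = 13/38.

Answer: 13/38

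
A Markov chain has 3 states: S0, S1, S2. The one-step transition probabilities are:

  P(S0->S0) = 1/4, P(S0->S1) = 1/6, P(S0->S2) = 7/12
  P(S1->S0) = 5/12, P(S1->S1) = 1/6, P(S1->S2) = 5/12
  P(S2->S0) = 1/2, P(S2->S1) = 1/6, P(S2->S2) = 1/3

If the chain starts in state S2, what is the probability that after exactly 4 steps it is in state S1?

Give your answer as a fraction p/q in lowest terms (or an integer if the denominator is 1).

Computing P^4 by repeated multiplication:
P^1 =
  S0: [1/4, 1/6, 7/12]
  S1: [5/12, 1/6, 5/12]
  S2: [1/2, 1/6, 1/3]
P^2 =
  S0: [61/144, 1/6, 59/144]
  S1: [55/144, 1/6, 65/144]
  S2: [13/36, 1/6, 17/36]
P^3 =
  S0: [73/192, 1/6, 29/64]
  S1: [25/64, 1/6, 85/192]
  S2: [19/48, 1/6, 7/16]
P^4 =
  S0: [901/2304, 1/6, 1019/2304]
  S1: [895/2304, 1/6, 1025/2304]
  S2: [223/576, 1/6, 257/576]

(P^4)[S2 -> S1] = 1/6

Answer: 1/6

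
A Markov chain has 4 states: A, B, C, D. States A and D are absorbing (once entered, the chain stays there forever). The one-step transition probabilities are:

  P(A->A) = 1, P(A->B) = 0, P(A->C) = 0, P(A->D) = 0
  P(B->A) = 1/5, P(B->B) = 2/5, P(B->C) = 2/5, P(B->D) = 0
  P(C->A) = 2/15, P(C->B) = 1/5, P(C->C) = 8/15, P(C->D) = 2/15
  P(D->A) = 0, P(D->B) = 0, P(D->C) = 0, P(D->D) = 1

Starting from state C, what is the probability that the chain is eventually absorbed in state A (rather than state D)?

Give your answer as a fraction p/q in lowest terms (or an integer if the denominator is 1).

Answer: 3/5

Derivation:
Let a_i = P(absorbed in A | start in state i).
Boundary conditions: a_A = 1, a_D = 0.
For each transient state i, a_i = sum_j P(i->j) * a_j:
  a_B = 1/5*a_A + 2/5*a_B + 2/5*a_C + 0*a_D
  a_C = 2/15*a_A + 1/5*a_B + 8/15*a_C + 2/15*a_D

Substituting a_A = 1 and a_D = 0, rearrange to (I - Q) a = r where r[i] = P(i -> A):
  [3/5, -2/5] . (a_B, a_C) = 1/5
  [-1/5, 7/15] . (a_B, a_C) = 2/15

Solving yields:
  a_B = 11/15
  a_C = 3/5

Starting state is C, so the absorption probability is a_C = 3/5.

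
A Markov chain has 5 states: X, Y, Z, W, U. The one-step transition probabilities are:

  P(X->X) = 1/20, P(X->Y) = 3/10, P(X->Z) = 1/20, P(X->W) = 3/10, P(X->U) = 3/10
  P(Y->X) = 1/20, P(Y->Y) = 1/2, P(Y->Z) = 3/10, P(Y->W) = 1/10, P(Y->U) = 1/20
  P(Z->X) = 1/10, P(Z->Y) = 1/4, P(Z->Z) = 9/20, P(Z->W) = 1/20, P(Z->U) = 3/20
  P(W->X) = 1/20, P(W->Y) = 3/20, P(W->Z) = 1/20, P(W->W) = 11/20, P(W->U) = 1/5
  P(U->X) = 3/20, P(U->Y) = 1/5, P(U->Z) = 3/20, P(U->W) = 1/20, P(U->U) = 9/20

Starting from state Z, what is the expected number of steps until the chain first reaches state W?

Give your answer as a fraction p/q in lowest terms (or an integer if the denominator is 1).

Let h_i = expected steps to first reach W from state i.
Boundary: h_W = 0.
First-step equations for the other states:
  h_X = 1 + 1/20*h_X + 3/10*h_Y + 1/20*h_Z + 3/10*h_W + 3/10*h_U
  h_Y = 1 + 1/20*h_X + 1/2*h_Y + 3/10*h_Z + 1/10*h_W + 1/20*h_U
  h_Z = 1 + 1/10*h_X + 1/4*h_Y + 9/20*h_Z + 1/20*h_W + 3/20*h_U
  h_U = 1 + 3/20*h_X + 1/5*h_Y + 3/20*h_Z + 1/20*h_W + 9/20*h_U

Substituting h_W = 0 and rearranging gives the linear system (I - Q) h = 1:
  [19/20, -3/10, -1/20, -3/10] . (h_X, h_Y, h_Z, h_U) = 1
  [-1/20, 1/2, -3/10, -1/20] . (h_X, h_Y, h_Z, h_U) = 1
  [-1/10, -1/4, 11/20, -3/20] . (h_X, h_Y, h_Z, h_U) = 1
  [-3/20, -1/5, -3/20, 11/20] . (h_X, h_Y, h_Z, h_U) = 1

Solving yields:
  h_X = 65700/7673
  h_Y = 82500/7673
  h_Z = 86720/7673
  h_U = 85520/7673

Starting state is Z, so the expected hitting time is h_Z = 86720/7673.

Answer: 86720/7673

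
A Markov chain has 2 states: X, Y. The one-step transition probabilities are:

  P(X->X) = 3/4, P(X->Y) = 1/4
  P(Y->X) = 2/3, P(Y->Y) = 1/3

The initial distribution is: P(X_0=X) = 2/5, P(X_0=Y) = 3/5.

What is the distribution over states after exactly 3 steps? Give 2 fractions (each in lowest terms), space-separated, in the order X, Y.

Answer: 349/480 131/480

Derivation:
Propagating the distribution step by step (d_{t+1} = d_t * P):
d_0 = (X=2/5, Y=3/5)
  d_1[X] = 2/5*3/4 + 3/5*2/3 = 7/10
  d_1[Y] = 2/5*1/4 + 3/5*1/3 = 3/10
d_1 = (X=7/10, Y=3/10)
  d_2[X] = 7/10*3/4 + 3/10*2/3 = 29/40
  d_2[Y] = 7/10*1/4 + 3/10*1/3 = 11/40
d_2 = (X=29/40, Y=11/40)
  d_3[X] = 29/40*3/4 + 11/40*2/3 = 349/480
  d_3[Y] = 29/40*1/4 + 11/40*1/3 = 131/480
d_3 = (X=349/480, Y=131/480)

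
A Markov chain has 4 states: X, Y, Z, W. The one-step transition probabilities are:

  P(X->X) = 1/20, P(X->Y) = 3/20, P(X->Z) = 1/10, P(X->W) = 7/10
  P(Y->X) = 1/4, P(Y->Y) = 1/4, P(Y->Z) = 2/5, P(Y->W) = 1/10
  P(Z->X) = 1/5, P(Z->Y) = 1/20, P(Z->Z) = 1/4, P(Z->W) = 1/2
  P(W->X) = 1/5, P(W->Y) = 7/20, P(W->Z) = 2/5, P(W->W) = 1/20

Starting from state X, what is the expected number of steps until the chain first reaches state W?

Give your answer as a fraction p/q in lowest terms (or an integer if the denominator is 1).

Let h_i = expected steps to first reach W from state i.
Boundary: h_W = 0.
First-step equations for the other states:
  h_X = 1 + 1/20*h_X + 3/20*h_Y + 1/10*h_Z + 7/10*h_W
  h_Y = 1 + 1/4*h_X + 1/4*h_Y + 2/5*h_Z + 1/10*h_W
  h_Z = 1 + 1/5*h_X + 1/20*h_Y + 1/4*h_Z + 1/2*h_W

Substituting h_W = 0 and rearranging gives the linear system (I - Q) h = 1:
  [19/20, -3/20, -1/10] . (h_X, h_Y, h_Z) = 1
  [-1/4, 3/4, -2/5] . (h_X, h_Y, h_Z) = 1
  [-1/5, -1/20, 3/4] . (h_X, h_Y, h_Z) = 1

Solving yields:
  h_X = 265/153
  h_Y = 455/153
  h_Z = 305/153

Starting state is X, so the expected hitting time is h_X = 265/153.

Answer: 265/153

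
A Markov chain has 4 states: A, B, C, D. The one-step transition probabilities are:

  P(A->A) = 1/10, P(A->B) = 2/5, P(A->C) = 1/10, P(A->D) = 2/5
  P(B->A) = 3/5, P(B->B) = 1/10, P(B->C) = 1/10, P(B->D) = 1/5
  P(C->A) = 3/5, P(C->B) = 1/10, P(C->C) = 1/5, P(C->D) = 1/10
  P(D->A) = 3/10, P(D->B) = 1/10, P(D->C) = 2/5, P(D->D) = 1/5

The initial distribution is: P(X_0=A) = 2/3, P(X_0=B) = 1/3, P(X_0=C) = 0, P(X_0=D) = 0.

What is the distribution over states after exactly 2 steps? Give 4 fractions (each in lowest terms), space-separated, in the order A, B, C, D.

Answer: 11/30 9/50 21/100 73/300

Derivation:
Propagating the distribution step by step (d_{t+1} = d_t * P):
d_0 = (A=2/3, B=1/3, C=0, D=0)
  d_1[A] = 2/3*1/10 + 1/3*3/5 + 0*3/5 + 0*3/10 = 4/15
  d_1[B] = 2/3*2/5 + 1/3*1/10 + 0*1/10 + 0*1/10 = 3/10
  d_1[C] = 2/3*1/10 + 1/3*1/10 + 0*1/5 + 0*2/5 = 1/10
  d_1[D] = 2/3*2/5 + 1/3*1/5 + 0*1/10 + 0*1/5 = 1/3
d_1 = (A=4/15, B=3/10, C=1/10, D=1/3)
  d_2[A] = 4/15*1/10 + 3/10*3/5 + 1/10*3/5 + 1/3*3/10 = 11/30
  d_2[B] = 4/15*2/5 + 3/10*1/10 + 1/10*1/10 + 1/3*1/10 = 9/50
  d_2[C] = 4/15*1/10 + 3/10*1/10 + 1/10*1/5 + 1/3*2/5 = 21/100
  d_2[D] = 4/15*2/5 + 3/10*1/5 + 1/10*1/10 + 1/3*1/5 = 73/300
d_2 = (A=11/30, B=9/50, C=21/100, D=73/300)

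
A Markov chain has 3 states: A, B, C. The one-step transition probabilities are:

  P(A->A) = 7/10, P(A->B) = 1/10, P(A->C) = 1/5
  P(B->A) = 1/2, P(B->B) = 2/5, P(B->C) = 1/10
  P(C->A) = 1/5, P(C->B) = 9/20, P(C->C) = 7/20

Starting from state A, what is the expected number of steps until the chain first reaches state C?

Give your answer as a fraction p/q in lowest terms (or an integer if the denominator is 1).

Answer: 70/13

Derivation:
Let h_i = expected steps to first reach C from state i.
Boundary: h_C = 0.
First-step equations for the other states:
  h_A = 1 + 7/10*h_A + 1/10*h_B + 1/5*h_C
  h_B = 1 + 1/2*h_A + 2/5*h_B + 1/10*h_C

Substituting h_C = 0 and rearranging gives the linear system (I - Q) h = 1:
  [3/10, -1/10] . (h_A, h_B) = 1
  [-1/2, 3/5] . (h_A, h_B) = 1

Solving yields:
  h_A = 70/13
  h_B = 80/13

Starting state is A, so the expected hitting time is h_A = 70/13.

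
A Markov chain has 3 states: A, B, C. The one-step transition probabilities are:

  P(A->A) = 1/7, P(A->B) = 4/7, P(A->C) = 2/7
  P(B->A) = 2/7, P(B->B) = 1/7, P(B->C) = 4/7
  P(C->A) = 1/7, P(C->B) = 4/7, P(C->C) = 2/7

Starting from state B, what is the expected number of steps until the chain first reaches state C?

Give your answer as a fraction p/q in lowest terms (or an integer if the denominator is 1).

Answer: 2

Derivation:
Let h_i = expected steps to first reach C from state i.
Boundary: h_C = 0.
First-step equations for the other states:
  h_A = 1 + 1/7*h_A + 4/7*h_B + 2/7*h_C
  h_B = 1 + 2/7*h_A + 1/7*h_B + 4/7*h_C

Substituting h_C = 0 and rearranging gives the linear system (I - Q) h = 1:
  [6/7, -4/7] . (h_A, h_B) = 1
  [-2/7, 6/7] . (h_A, h_B) = 1

Solving yields:
  h_A = 5/2
  h_B = 2

Starting state is B, so the expected hitting time is h_B = 2.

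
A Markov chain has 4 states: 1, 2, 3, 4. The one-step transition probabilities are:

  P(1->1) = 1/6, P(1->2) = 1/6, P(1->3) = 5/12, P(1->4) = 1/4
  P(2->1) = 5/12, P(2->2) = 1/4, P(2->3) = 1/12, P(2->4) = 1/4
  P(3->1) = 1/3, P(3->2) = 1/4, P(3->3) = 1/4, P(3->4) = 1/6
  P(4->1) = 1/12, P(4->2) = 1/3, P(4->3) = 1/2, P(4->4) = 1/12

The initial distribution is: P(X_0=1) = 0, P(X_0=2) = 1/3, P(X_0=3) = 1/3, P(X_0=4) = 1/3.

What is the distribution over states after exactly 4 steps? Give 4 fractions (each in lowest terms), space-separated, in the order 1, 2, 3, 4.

Propagating the distribution step by step (d_{t+1} = d_t * P):
d_0 = (1=0, 2=1/3, 3=1/3, 4=1/3)
  d_1[1] = 0*1/6 + 1/3*5/12 + 1/3*1/3 + 1/3*1/12 = 5/18
  d_1[2] = 0*1/6 + 1/3*1/4 + 1/3*1/4 + 1/3*1/3 = 5/18
  d_1[3] = 0*5/12 + 1/3*1/12 + 1/3*1/4 + 1/3*1/2 = 5/18
  d_1[4] = 0*1/4 + 1/3*1/4 + 1/3*1/6 + 1/3*1/12 = 1/6
d_1 = (1=5/18, 2=5/18, 3=5/18, 4=1/6)
  d_2[1] = 5/18*1/6 + 5/18*5/12 + 5/18*1/3 + 1/6*1/12 = 29/108
  d_2[2] = 5/18*1/6 + 5/18*1/4 + 5/18*1/4 + 1/6*1/3 = 13/54
  d_2[3] = 5/18*5/12 + 5/18*1/12 + 5/18*1/4 + 1/6*1/2 = 7/24
  d_2[4] = 5/18*1/4 + 5/18*1/4 + 5/18*1/6 + 1/6*1/12 = 43/216
d_2 = (1=29/108, 2=13/54, 3=7/24, 4=43/216)
  d_3[1] = 29/108*1/6 + 13/54*5/12 + 7/24*1/3 + 43/216*1/12 = 671/2592
  d_3[2] = 29/108*1/6 + 13/54*1/4 + 7/24*1/4 + 43/216*1/3 = 211/864
  d_3[3] = 29/108*5/12 + 13/54*1/12 + 7/24*1/4 + 43/216*1/2 = 263/864
  d_3[4] = 29/108*1/4 + 13/54*1/4 + 7/24*1/6 + 43/216*1/12 = 499/2592
d_3 = (1=671/2592, 2=211/864, 3=263/864, 4=499/2592)
  d_4[1] = 671/2592*1/6 + 211/864*5/12 + 263/864*1/3 + 499/2592*1/12 = 4081/15552
  d_4[2] = 671/2592*1/6 + 211/864*1/4 + 263/864*1/4 + 499/2592*1/3 = 1901/7776
  d_4[3] = 671/2592*5/12 + 211/864*1/12 + 263/864*1/4 + 499/2592*1/2 = 9349/31104
  d_4[4] = 671/2592*1/4 + 211/864*1/4 + 263/864*1/6 + 499/2592*1/12 = 5989/31104
d_4 = (1=4081/15552, 2=1901/7776, 3=9349/31104, 4=5989/31104)

Answer: 4081/15552 1901/7776 9349/31104 5989/31104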